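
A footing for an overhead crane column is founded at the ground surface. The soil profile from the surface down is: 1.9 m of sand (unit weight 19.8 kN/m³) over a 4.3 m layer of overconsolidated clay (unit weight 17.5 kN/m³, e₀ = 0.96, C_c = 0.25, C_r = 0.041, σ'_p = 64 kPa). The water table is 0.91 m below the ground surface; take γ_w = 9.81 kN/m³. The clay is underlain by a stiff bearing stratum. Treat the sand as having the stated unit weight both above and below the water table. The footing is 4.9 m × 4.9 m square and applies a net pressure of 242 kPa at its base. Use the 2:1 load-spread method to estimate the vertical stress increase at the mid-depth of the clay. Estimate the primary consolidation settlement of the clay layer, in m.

S_c ≈ 0.158 m

Mid-depth of clay below the ground surface: z = 1.9 + 4.3/2 = 4.05 m.
Total vertical stress at mid-clay: σ_v = 19.8×1.9 + 17.5×2.15 = 75.245 kPa.
Pore pressure: u = 9.81×(4.05 − 0.91) = 30.803 kPa.
Initial effective stress: σ'_0 = σ_v − u = 75.245 − 30.803 = 44.442 kPa.
Stress increase at mid-clay by the 2:1 spreading method:
Δσ = qBL/((B+z)(L+z)) = 242×4.9×4.9/((4.9+4.05)(4.9+4.05)) = 72.537 kPa
Final effective stress: σ'_f = 44.442 + 72.537 = 116.98 kPa.
σ'_f = 116.98 > σ'_p = 64 kPa, so the stress path crosses the preconsolidation pressure — recompression up to σ'_p, then virgin compression beyond:
S_c = H/(1+e₀)·[C_r·log₁₀(σ'_p/σ'_0) + C_c·log₁₀(σ'_f/σ'_p)]
    = 4.3/1.96 × [0.041×log₁₀(64/44.442) + 0.25×log₁₀(116.98/64)]
    = 2.1939 × [0.0064938 + 0.065483] = 0.1579 m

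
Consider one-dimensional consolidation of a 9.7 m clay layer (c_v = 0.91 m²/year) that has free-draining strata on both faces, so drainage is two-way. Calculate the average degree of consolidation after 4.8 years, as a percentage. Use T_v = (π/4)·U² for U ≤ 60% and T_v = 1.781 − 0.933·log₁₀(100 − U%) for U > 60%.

Drainage path length: H_d = H/2 = 4.85 m (double drainage).
T_v = c_v·t/H_d² = 0.91×4.8/4.85² = 0.18569.
T_v = 0.18569 corresponds to the U ≤ 60% branch:
U = √(4T_v/π) = 0.4862

U ≈ 48.6 %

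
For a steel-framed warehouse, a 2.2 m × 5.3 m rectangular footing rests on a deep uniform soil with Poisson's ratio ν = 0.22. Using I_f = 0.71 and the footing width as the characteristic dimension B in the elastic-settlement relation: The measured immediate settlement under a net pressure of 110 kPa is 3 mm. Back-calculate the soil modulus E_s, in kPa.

E_s ≈ 54500 kPa

S_e = q·B·(1−ν²)/E_s · I_f  ⇒  E_s = q·B·(1−ν²)·I_f / S_e.
E_s = 110 × 2.2 × 0.9516 × 0.71 / 0.003 = 54500 kPa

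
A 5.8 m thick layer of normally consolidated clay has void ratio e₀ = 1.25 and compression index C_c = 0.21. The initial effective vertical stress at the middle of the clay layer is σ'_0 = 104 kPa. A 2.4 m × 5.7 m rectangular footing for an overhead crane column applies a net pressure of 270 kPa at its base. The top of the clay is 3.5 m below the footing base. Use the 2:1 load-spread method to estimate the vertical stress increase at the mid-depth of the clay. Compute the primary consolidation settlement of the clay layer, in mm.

S_c ≈ 67.7 mm

Mid-depth of clay below the footing base: z = 3.5 + 5.8/2 = 6.4 m.
Stress increase at mid-clay by the 2:1 spreading method:
Δσ = qBL/((B+z)(L+z)) = 270×2.4×5.7/((2.4+6.4)(5.7+6.4)) = 34.688 kPa
Final effective stress: σ'_f = σ'_0 + Δσ = 104 + 34.688 = 138.69 kPa.
Normally consolidated clay, so the full stress increment lies on the virgin compression line:
S_c = C_c·H/(1+e₀)·log₁₀(σ'_f/σ'_0) = 0.21×5.8/(1+1.25)×log₁₀(138.69/104)
    = 0.54133 × 0.12501 = 0.06767 m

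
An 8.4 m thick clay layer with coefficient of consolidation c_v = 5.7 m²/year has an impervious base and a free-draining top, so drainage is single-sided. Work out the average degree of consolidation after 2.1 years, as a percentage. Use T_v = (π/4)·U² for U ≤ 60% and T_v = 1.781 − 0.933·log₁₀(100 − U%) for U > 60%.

Drainage path length: H_d = H = 8.4 m (single drainage).
T_v = c_v·t/H_d² = 5.7×2.1/8.4² = 0.16964.
T_v = 0.16964 corresponds to the U ≤ 60% branch:
U = √(4T_v/π) = 0.4647

U ≈ 46.5 %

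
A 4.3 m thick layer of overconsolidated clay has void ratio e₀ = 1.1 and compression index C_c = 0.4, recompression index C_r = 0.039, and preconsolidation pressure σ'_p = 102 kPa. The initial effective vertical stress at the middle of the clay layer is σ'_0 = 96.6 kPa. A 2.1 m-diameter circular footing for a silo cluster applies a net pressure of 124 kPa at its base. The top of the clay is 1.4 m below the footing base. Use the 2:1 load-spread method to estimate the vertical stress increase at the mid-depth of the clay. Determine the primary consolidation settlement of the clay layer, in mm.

S_c ≈ 40.6 mm

Mid-depth of clay below the footing base: z = 1.4 + 4.3/2 = 3.55 m.
Stress increase at mid-clay by the 2:1 spreading method:
Δσ ≈ qD²/(D+z)² = 124×2.1²/(2.1+3.55)² = 17.13 kPa
Final effective stress: σ'_f = 96.6 + 17.13 = 113.73 kPa.
σ'_f = 113.73 > σ'_p = 102 kPa, so the stress path crosses the preconsolidation pressure — recompression up to σ'_p, then virgin compression beyond:
S_c = H/(1+e₀)·[C_r·log₁₀(σ'_p/σ'_0) + C_c·log₁₀(σ'_f/σ'_p)]
    = 4.3/2.1 × [0.039×log₁₀(102/96.6) + 0.4×log₁₀(113.73/102)]
    = 2.0476 × [0.0009213 + 0.01891] = 0.04061 m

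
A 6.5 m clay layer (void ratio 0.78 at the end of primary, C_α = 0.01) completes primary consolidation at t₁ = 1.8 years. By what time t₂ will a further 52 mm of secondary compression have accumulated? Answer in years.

t₂ ≈ 47.8 years

S_s = C_α·H/(1+e_p)·log₁₀(t₂/t₁) ⇒ log₁₀(t₂/t₁) = S_s·(1+e_p)/(C_α·H).
log₁₀(t₂/t₁) = 0.052 × (1+0.78) / (0.01×6.5) = 1.424
t₂ = t₁ × 10^1.424 = 1.8 × 26.55 = 47.78 years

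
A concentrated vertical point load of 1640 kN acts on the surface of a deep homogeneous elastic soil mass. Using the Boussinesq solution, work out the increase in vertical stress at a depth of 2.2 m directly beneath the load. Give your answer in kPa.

Δσ_z ≈ 162 kPa

Boussinesq vertical stress below a point load on an elastic half-space:
Δσ_z = 3P/(2πz²) · [1 + (r/z)²]^(−5/2)
r/z = 0/2.2 = 0; [1+(r/z)²]^(−5/2) = 1.
Δσ_z = 3×1640/(2π×2.2²) × 1 = 161.79 × 1 = 161.8 kPa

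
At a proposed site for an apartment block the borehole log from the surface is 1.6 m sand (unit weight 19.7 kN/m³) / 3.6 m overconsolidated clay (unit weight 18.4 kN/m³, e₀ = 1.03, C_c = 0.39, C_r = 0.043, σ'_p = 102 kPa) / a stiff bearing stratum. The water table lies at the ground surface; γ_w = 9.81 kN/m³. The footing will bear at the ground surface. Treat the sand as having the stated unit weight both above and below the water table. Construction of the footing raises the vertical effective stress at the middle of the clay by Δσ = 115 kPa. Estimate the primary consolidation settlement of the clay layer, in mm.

S_c ≈ 147 mm

Mid-depth of clay below the ground surface: z = 1.6 + 3.6/2 = 3.4 m.
Total vertical stress at mid-clay: σ_v = 19.7×1.6 + 18.4×1.8 = 64.64 kPa.
Pore pressure: u = 9.81×(3.4 − 0) = 33.354 kPa.
Initial effective stress: σ'_0 = σ_v − u = 64.64 − 33.354 = 31.286 kPa.
Final effective stress: σ'_f = 31.286 + 115 = 146.29 kPa.
σ'_f = 146.29 > σ'_p = 102 kPa, so the stress path crosses the preconsolidation pressure — recompression up to σ'_p, then virgin compression beyond:
S_c = H/(1+e₀)·[C_r·log₁₀(σ'_p/σ'_0) + C_c·log₁₀(σ'_f/σ'_p)]
    = 3.6/2.03 × [0.043×log₁₀(102/31.286) + 0.39×log₁₀(146.29/102)]
    = 1.7734 × [0.02207 + 0.06108] = 0.1475 m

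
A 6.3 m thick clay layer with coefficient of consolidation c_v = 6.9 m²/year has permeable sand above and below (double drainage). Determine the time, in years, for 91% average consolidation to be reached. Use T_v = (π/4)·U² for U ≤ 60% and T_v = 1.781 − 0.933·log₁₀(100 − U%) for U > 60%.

Drainage path length: H_d = H/2 = 3.15 m (double drainage).
U > 60%: T_v = 1.781 − 0.933·log₁₀(100 − 91) = 0.89069.
t = T_v·H_d²/c_v = 0.89069×3.15²/6.9 = 1.281 years.

t ≈ 1.28 years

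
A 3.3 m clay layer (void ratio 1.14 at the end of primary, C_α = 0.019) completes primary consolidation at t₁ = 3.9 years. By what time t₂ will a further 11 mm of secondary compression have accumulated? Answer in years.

t₂ ≈ 9.26 years

S_s = C_α·H/(1+e_p)·log₁₀(t₂/t₁) ⇒ log₁₀(t₂/t₁) = S_s·(1+e_p)/(C_α·H).
log₁₀(t₂/t₁) = 0.011 × (1+1.14) / (0.019×3.3) = 0.3754
t₂ = t₁ × 10^0.3754 = 3.9 × 2.374 = 9.258 years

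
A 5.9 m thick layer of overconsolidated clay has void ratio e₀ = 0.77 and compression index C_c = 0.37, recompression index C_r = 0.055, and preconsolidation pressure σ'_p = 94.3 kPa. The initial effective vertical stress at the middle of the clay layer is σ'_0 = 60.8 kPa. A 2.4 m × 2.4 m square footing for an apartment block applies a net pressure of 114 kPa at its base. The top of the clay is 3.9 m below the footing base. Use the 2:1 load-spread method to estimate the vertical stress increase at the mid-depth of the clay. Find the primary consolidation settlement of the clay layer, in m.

S_c ≈ 0.00946 m

Mid-depth of clay below the footing base: z = 3.9 + 5.9/2 = 6.85 m.
Stress increase at mid-clay by the 2:1 spreading method:
Δσ = qBL/((B+z)(L+z)) = 114×2.4×2.4/((2.4+6.85)(2.4+6.85)) = 7.6744 kPa
Final effective stress: σ'_f = 60.8 + 7.6744 = 68.474 kPa.
σ'_f = 68.474 ≤ σ'_p = 94.3 kPa, so the clay remains overconsolidated and only the recompression index applies:
S_c = C_r·H/(1+e₀)·log₁₀(σ'_f/σ'_0) = 0.055×5.9/1.77×log₁₀(68.474/60.8)
    = 0.18333 × 0.051622 = 0.009464 m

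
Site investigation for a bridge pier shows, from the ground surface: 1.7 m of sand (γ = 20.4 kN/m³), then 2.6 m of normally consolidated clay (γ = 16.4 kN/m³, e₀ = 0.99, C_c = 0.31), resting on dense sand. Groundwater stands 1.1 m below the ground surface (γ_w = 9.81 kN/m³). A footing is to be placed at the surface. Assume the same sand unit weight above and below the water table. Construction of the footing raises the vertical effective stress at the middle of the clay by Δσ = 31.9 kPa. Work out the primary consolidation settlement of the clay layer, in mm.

Mid-depth of clay below the ground surface: z = 1.7 + 2.6/2 = 3 m.
Total vertical stress at mid-clay: σ_v = 20.4×1.7 + 16.4×1.3 = 56 kPa.
Pore pressure: u = 9.81×(3 − 1.1) = 18.639 kPa.
Initial effective stress: σ'_0 = σ_v − u = 56 − 18.639 = 37.361 kPa.
Final effective stress: σ'_f = σ'_0 + Δσ = 37.361 + 31.9 = 69.261 kPa.
Normally consolidated clay, so the full stress increment lies on the virgin compression line:
S_c = C_c·H/(1+e₀)·log₁₀(σ'_f/σ'_0) = 0.31×2.6/(1+0.99)×log₁₀(69.261/37.361)
    = 0.40503 × 0.26807 = 0.1086 m

S_c ≈ 109 mm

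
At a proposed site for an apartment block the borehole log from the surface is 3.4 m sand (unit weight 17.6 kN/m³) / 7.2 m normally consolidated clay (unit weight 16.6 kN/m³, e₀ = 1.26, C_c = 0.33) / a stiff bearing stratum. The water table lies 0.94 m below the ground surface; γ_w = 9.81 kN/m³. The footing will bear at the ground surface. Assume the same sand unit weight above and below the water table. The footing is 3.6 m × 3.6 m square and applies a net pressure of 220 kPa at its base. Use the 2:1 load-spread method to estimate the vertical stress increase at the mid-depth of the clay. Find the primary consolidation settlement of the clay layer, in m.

Mid-depth of clay below the ground surface: z = 3.4 + 7.2/2 = 7 m.
Total vertical stress at mid-clay: σ_v = 17.6×3.4 + 16.6×3.6 = 119.6 kPa.
Pore pressure: u = 9.81×(7 − 0.94) = 59.449 kPa.
Initial effective stress: σ'_0 = σ_v − u = 119.6 − 59.449 = 60.151 kPa.
Stress increase at mid-clay by the 2:1 spreading method:
Δσ = qBL/((B+z)(L+z)) = 220×3.6×3.6/((3.6+7)(3.6+7)) = 25.376 kPa
Final effective stress: σ'_f = σ'_0 + Δσ = 60.151 + 25.376 = 85.527 kPa.
Normally consolidated clay, so the full stress increment lies on the virgin compression line:
S_c = C_c·H/(1+e₀)·log₁₀(σ'_f/σ'_0) = 0.33×7.2/(1+1.26)×log₁₀(85.527/60.151)
    = 1.0513 × 0.15286 = 0.1607 m

S_c ≈ 0.161 m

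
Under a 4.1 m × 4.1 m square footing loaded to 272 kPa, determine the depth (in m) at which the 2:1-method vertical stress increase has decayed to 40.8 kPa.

z ≈ 6.49 m

2:1 spreading — at depth z the loaded area has grown by z in each plan dimension:
qB²/(B+z)² = Δσ_z ⇒ z = B(√(q/Δσ_z) − 1) = 4.1×(√(272/40.8) − 1) = 6.486 m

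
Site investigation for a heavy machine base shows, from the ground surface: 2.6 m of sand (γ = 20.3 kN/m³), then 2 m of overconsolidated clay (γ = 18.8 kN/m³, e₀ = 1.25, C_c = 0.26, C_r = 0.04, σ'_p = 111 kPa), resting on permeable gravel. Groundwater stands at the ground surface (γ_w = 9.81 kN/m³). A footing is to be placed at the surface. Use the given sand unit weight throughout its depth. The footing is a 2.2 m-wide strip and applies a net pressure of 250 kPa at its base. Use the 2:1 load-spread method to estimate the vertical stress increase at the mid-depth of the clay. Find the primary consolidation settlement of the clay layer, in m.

S_c ≈ 0.034 m

Mid-depth of clay below the ground surface: z = 2.6 + 2/2 = 3.6 m.
Total vertical stress at mid-clay: σ_v = 20.3×2.6 + 18.8×1 = 71.58 kPa.
Pore pressure: u = 9.81×(3.6 − 0) = 35.316 kPa.
Initial effective stress: σ'_0 = σ_v − u = 71.58 − 35.316 = 36.264 kPa.
Stress increase at mid-clay by the 2:1 spreading method:
Δσ = qB/(B+z) = 250×2.2/(2.2+3.6) = 94.828 kPa
Final effective stress: σ'_f = 36.264 + 94.828 = 131.09 kPa.
σ'_f = 131.09 > σ'_p = 111 kPa, so the stress path crosses the preconsolidation pressure — recompression up to σ'_p, then virgin compression beyond:
S_c = H/(1+e₀)·[C_r·log₁₀(σ'_p/σ'_0) + C_c·log₁₀(σ'_f/σ'_p)]
    = 2/2.25 × [0.04×log₁₀(111/36.264) + 0.26×log₁₀(131.09/111)]
    = 0.88889 × [0.019434 + 0.018784] = 0.03397 m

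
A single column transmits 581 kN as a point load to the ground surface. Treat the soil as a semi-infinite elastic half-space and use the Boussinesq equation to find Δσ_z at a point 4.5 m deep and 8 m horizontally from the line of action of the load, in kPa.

Δσ_z ≈ 0.388 kPa

Boussinesq vertical stress below a point load on an elastic half-space:
Δσ_z = 3P/(2πz²) · [1 + (r/z)²]^(−5/2)
r/z = 8/4.5 = 1.7778; [1+(r/z)²]^(−5/2) = 0.028323.
Δσ_z = 3×581/(2π×4.5²) × 0.028323 = 13.699 × 0.028323 = 0.388 kPa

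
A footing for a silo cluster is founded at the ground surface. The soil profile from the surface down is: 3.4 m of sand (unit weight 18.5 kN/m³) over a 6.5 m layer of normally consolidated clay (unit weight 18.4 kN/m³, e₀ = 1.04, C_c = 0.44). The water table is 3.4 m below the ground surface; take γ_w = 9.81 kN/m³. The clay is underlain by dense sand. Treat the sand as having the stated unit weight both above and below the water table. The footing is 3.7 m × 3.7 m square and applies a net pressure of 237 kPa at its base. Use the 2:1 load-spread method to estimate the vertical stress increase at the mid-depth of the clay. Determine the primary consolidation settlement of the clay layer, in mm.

S_c ≈ 175 mm

Mid-depth of clay below the ground surface: z = 3.4 + 6.5/2 = 6.65 m.
Total vertical stress at mid-clay: σ_v = 18.5×3.4 + 18.4×3.25 = 122.7 kPa.
Pore pressure: u = 9.81×(6.65 − 3.4) = 31.883 kPa.
Initial effective stress: σ'_0 = σ_v − u = 122.7 − 31.883 = 90.817 kPa.
Stress increase at mid-clay by the 2:1 spreading method:
Δσ = qBL/((B+z)(L+z)) = 237×3.7×3.7/((3.7+6.65)(3.7+6.65)) = 30.288 kPa
Final effective stress: σ'_f = σ'_0 + Δσ = 90.817 + 30.288 = 121.1 kPa.
Normally consolidated clay, so the full stress increment lies on the virgin compression line:
S_c = C_c·H/(1+e₀)·log₁₀(σ'_f/σ'_0) = 0.44×6.5/(1+1.04)×log₁₀(121.1/90.817)
    = 1.402 × 0.12498 = 0.1752 m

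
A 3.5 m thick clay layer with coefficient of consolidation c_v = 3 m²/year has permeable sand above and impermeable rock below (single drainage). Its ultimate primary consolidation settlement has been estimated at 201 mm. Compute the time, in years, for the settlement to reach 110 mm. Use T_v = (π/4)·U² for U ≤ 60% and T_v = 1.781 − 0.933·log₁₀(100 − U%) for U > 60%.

t ≈ 0.96 years

Drainage path length: H_d = H = 3.5 m (single drainage).
U = S(t)/S_ult = 110/201 = 0.5473.
U ≤ 60%: T_v = (π/4)·U² = (π/4)×0.54726² = 0.23522.
t = T_v·H_d²/c_v = 0.23522×3.5²/3 = 0.9605 years.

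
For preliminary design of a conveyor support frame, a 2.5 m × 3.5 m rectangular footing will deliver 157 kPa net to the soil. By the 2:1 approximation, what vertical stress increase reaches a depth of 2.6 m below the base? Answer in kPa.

By the 2:1 method the load spreads at 1 horizontal : 2 vertical, so at depth z the loaded area has grown by z in each plan dimension:
Δσ = qBL/((B+z)(L+z)) = 157×2.5×3.5/((2.5+2.6)(3.5+2.6)) = 44.158 kPa

Δσ_z ≈ 44.2 kPa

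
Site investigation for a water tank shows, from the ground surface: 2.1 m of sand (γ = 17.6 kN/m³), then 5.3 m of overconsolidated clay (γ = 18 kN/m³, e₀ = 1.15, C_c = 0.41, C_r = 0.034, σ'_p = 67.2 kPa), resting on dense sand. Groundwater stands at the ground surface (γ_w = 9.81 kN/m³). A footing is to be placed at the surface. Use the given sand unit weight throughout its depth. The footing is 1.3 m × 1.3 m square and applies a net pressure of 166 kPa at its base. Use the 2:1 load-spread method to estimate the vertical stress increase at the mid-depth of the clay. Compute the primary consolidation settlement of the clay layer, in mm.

S_c ≈ 6.68 mm

Mid-depth of clay below the ground surface: z = 2.1 + 5.3/2 = 4.75 m.
Total vertical stress at mid-clay: σ_v = 17.6×2.1 + 18×2.65 = 84.66 kPa.
Pore pressure: u = 9.81×(4.75 − 0) = 46.598 kPa.
Initial effective stress: σ'_0 = σ_v − u = 84.66 − 46.598 = 38.062 kPa.
Stress increase at mid-clay by the 2:1 spreading method:
Δσ = qBL/((B+z)(L+z)) = 166×1.3×1.3/((1.3+4.75)(1.3+4.75)) = 7.6645 kPa
Final effective stress: σ'_f = 38.062 + 7.6645 = 45.727 kPa.
σ'_f = 45.727 ≤ σ'_p = 67.2 kPa, so the clay remains overconsolidated and only the recompression index applies:
S_c = C_r·H/(1+e₀)·log₁₀(σ'_f/σ'_0) = 0.034×5.3/2.15×log₁₀(45.727/38.062)
    = 0.083813 × 0.079681 = 0.006678 m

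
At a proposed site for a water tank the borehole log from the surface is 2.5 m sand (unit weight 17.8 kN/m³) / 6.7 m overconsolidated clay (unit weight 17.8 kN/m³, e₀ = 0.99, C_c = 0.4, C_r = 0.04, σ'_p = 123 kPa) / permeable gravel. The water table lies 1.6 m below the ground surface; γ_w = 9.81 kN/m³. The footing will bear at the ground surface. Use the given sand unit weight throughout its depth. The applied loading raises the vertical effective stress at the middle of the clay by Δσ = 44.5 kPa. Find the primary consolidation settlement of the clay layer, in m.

Mid-depth of clay below the ground surface: z = 2.5 + 6.7/2 = 5.85 m.
Total vertical stress at mid-clay: σ_v = 17.8×2.5 + 17.8×3.35 = 104.13 kPa.
Pore pressure: u = 9.81×(5.85 − 1.6) = 41.693 kPa.
Initial effective stress: σ'_0 = σ_v − u = 104.13 − 41.693 = 62.437 kPa.
Final effective stress: σ'_f = 62.437 + 44.5 = 106.94 kPa.
σ'_f = 106.94 ≤ σ'_p = 123 kPa, so the clay remains overconsolidated and only the recompression index applies:
S_c = C_r·H/(1+e₀)·log₁₀(σ'_f/σ'_0) = 0.04×6.7/1.99×log₁₀(106.94/62.437)
    = 0.13467 × 0.2337 = 0.03147 m

S_c ≈ 0.0315 m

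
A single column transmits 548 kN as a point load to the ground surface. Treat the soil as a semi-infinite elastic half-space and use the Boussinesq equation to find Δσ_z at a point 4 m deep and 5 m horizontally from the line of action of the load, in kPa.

Boussinesq vertical stress below a point load on an elastic half-space:
Δσ_z = 3P/(2πz²) · [1 + (r/z)²]^(−5/2)
r/z = 5/4 = 1.25; [1+(r/z)²]^(−5/2) = 0.095135.
Δσ_z = 3×548/(2π×4²) × 0.095135 = 16.353 × 0.095135 = 1.556 kPa

Δσ_z ≈ 1.56 kPa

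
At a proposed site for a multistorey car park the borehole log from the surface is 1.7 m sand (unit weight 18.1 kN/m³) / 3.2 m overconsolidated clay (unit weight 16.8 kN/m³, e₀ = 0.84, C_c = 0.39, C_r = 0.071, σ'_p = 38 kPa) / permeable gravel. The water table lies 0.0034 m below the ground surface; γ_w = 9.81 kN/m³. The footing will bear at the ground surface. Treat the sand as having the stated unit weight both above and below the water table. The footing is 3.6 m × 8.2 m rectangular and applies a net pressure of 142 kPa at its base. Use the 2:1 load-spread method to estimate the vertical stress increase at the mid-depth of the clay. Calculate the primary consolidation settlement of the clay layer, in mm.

S_c ≈ 234 mm

Mid-depth of clay below the ground surface: z = 1.7 + 3.2/2 = 3.3 m.
Total vertical stress at mid-clay: σ_v = 18.1×1.7 + 16.8×1.6 = 57.65 kPa.
Pore pressure: u = 9.81×(3.3 − 0.0034) = 32.344 kPa.
Initial effective stress: σ'_0 = σ_v − u = 57.65 − 32.344 = 25.306 kPa.
Stress increase at mid-clay by the 2:1 spreading method:
Δσ = qBL/((B+z)(L+z)) = 142×3.6×8.2/((3.6+3.3)(8.2+3.3)) = 52.827 kPa
Final effective stress: σ'_f = 25.306 + 52.827 = 78.133 kPa.
σ'_f = 78.133 > σ'_p = 38 kPa, so the stress path crosses the preconsolidation pressure — recompression up to σ'_p, then virgin compression beyond:
S_c = H/(1+e₀)·[C_r·log₁₀(σ'_p/σ'_0) + C_c·log₁₀(σ'_f/σ'_p)]
    = 3.2/1.84 × [0.071×log₁₀(38/25.306) + 0.39×log₁₀(78.133/38)]
    = 1.7391 × [0.012536 + 0.12209] = 0.2341 m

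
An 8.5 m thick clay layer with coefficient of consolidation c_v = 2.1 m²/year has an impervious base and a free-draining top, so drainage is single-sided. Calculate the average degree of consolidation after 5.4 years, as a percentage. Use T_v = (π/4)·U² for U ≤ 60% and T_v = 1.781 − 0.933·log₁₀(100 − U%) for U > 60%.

Drainage path length: H_d = H = 8.5 m (single drainage).
T_v = c_v·t/H_d² = 2.1×5.4/8.5² = 0.15696.
T_v = 0.15696 corresponds to the U ≤ 60% branch:
U = √(4T_v/π) = 0.447

U ≈ 44.7 %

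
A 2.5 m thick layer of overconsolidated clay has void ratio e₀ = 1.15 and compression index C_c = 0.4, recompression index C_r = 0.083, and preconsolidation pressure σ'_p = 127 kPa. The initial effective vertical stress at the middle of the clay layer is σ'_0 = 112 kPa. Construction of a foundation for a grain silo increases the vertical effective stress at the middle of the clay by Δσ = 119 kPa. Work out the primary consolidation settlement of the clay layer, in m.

Final effective stress: σ'_f = 112 + 119 = 231 kPa.
σ'_f = 231 > σ'_p = 127 kPa, so the stress path crosses the preconsolidation pressure — recompression up to σ'_p, then virgin compression beyond:
S_c = H/(1+e₀)·[C_r·log₁₀(σ'_p/σ'_0) + C_c·log₁₀(σ'_f/σ'_p)]
    = 2.5/2.15 × [0.083×log₁₀(127/112) + 0.4×log₁₀(231/127)]
    = 1.1628 × [0.0045306 + 0.10392] = 0.1261 m

S_c ≈ 0.126 m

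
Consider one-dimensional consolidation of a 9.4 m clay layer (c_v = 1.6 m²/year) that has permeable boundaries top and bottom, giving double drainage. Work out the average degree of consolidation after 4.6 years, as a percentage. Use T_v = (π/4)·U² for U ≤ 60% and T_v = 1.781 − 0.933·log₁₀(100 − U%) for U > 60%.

Drainage path length: H_d = H/2 = 4.7 m (double drainage).
T_v = c_v·t/H_d² = 1.6×4.6/4.7² = 0.33318.
T_v = 0.33318 corresponds to the U > 60% branch:
U = 1 − 10^((1.781 − T_v)/0.933)/100 = 0.6437

U ≈ 64.4 %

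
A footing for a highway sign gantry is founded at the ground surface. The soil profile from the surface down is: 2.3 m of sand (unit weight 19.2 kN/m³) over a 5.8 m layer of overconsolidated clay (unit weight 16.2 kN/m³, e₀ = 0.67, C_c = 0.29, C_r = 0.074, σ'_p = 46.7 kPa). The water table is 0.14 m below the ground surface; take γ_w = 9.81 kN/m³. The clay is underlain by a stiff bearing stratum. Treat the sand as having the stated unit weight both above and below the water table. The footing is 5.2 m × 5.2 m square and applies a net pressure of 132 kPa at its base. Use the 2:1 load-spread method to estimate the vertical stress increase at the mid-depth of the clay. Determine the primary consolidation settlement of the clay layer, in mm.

S_c ≈ 217 mm

Mid-depth of clay below the ground surface: z = 2.3 + 5.8/2 = 5.2 m.
Total vertical stress at mid-clay: σ_v = 19.2×2.3 + 16.2×2.9 = 91.14 kPa.
Pore pressure: u = 9.81×(5.2 − 0.14) = 49.639 kPa.
Initial effective stress: σ'_0 = σ_v − u = 91.14 − 49.639 = 41.501 kPa.
Stress increase at mid-clay by the 2:1 spreading method:
Δσ = qBL/((B+z)(L+z)) = 132×5.2×5.2/((5.2+5.2)(5.2+5.2)) = 33 kPa
Final effective stress: σ'_f = 41.501 + 33 = 74.501 kPa.
σ'_f = 74.501 > σ'_p = 46.7 kPa, so the stress path crosses the preconsolidation pressure — recompression up to σ'_p, then virgin compression beyond:
S_c = H/(1+e₀)·[C_r·log₁₀(σ'_p/σ'_0) + C_c·log₁₀(σ'_f/σ'_p)]
    = 5.8/1.67 × [0.074×log₁₀(46.7/41.501) + 0.29×log₁₀(74.501/46.7)]
    = 3.4731 × [0.0037931 + 0.058825] = 0.2175 m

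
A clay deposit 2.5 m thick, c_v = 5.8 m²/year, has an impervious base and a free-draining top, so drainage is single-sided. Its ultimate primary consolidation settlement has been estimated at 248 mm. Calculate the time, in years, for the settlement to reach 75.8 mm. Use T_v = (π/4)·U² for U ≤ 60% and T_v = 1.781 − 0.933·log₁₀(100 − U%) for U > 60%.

t ≈ 0.0791 years

Drainage path length: H_d = H = 2.5 m (single drainage).
U = S(t)/S_ult = 75.8/248 = 0.3056.
U ≤ 60%: T_v = (π/4)·U² = (π/4)×0.30565² = 0.073371.
t = T_v·H_d²/c_v = 0.073371×2.5²/5.8 = 0.07906 years.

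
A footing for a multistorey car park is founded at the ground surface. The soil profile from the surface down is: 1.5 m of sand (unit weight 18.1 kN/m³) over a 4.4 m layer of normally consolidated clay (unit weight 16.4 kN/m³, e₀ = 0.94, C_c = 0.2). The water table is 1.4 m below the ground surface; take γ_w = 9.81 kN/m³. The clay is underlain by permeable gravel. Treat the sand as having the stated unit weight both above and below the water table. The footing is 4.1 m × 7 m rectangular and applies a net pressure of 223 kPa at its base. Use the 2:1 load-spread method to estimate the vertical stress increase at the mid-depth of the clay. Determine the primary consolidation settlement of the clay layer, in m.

S_c ≈ 0.209 m

Mid-depth of clay below the ground surface: z = 1.5 + 4.4/2 = 3.7 m.
Total vertical stress at mid-clay: σ_v = 18.1×1.5 + 16.4×2.2 = 63.23 kPa.
Pore pressure: u = 9.81×(3.7 − 1.4) = 22.563 kPa.
Initial effective stress: σ'_0 = σ_v − u = 63.23 − 22.563 = 40.667 kPa.
Stress increase at mid-clay by the 2:1 spreading method:
Δσ = qBL/((B+z)(L+z)) = 223×4.1×7/((4.1+3.7)(7+3.7)) = 76.685 kPa
Final effective stress: σ'_f = σ'_0 + Δσ = 40.667 + 76.685 = 117.35 kPa.
Normally consolidated clay, so the full stress increment lies on the virgin compression line:
S_c = C_c·H/(1+e₀)·log₁₀(σ'_f/σ'_0) = 0.2×4.4/(1+0.94)×log₁₀(117.35/40.667)
    = 0.45361 × 0.46024 = 0.2088 m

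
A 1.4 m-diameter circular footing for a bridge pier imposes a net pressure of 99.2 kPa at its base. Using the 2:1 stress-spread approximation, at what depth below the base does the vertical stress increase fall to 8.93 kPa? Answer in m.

z ≈ 3.27 m

2:1 spreading — at depth z the loaded area has grown by z in each plan dimension:
qD²/(D+z)² = Δσ_z ⇒ z = D(√(q/Δσ_z) − 1) = 1.4×(√(99.2/8.93) − 1) = 3.266 m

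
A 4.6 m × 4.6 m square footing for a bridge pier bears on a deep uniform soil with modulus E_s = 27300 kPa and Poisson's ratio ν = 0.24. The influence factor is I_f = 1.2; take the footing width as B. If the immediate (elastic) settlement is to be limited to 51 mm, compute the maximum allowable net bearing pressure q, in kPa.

q ≈ 268 kPa

S_e = q·B·(1−ν²)/E_s · I_f  ⇒  q = S_e·E_s / (B·(1−ν²)·I_f).
q = 0.051 × 27300 / (4.6 × 0.9424 × 1.2) = 267.6 kPa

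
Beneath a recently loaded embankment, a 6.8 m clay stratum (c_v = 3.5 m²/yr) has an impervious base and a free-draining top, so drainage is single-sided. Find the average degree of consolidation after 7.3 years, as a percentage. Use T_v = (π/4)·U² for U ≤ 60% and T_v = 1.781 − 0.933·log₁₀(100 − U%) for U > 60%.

Drainage path length: H_d = H = 6.8 m (single drainage).
T_v = c_v·t/H_d² = 3.5×7.3/6.8² = 0.55255.
T_v = 0.55255 corresponds to the U > 60% branch:
U = 1 − 10^((1.781 − T_v)/0.933)/100 = 0.7927

U ≈ 79.3 %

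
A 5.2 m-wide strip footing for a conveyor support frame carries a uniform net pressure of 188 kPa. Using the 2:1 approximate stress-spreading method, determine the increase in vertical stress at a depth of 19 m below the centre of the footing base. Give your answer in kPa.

Δσ_z ≈ 40.4 kPa

By the 2:1 method the load spreads at 1 horizontal : 2 vertical, so at depth z the loaded area has grown by z in each plan dimension:
Δσ = qB/(B+z) = 188×5.2/(5.2+19) = 40.397 kPa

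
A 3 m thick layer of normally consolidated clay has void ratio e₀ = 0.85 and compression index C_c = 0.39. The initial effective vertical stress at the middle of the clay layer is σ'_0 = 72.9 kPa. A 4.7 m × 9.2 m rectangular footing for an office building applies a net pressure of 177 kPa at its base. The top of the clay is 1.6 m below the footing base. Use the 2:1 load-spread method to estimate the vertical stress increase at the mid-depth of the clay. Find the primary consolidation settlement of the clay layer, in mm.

Mid-depth of clay below the footing base: z = 1.6 + 3/2 = 3.1 m.
Stress increase at mid-clay by the 2:1 spreading method:
Δσ = qBL/((B+z)(L+z)) = 177×4.7×9.2/((4.7+3.1)(9.2+3.1)) = 79.774 kPa
Final effective stress: σ'_f = σ'_0 + Δσ = 72.9 + 79.774 = 152.67 kPa.
Normally consolidated clay, so the full stress increment lies on the virgin compression line:
S_c = C_c·H/(1+e₀)·log₁₀(σ'_f/σ'_0) = 0.39×3/(1+0.85)×log₁₀(152.67/72.9)
    = 0.63243 × 0.32103 = 0.203 m

S_c ≈ 203 mm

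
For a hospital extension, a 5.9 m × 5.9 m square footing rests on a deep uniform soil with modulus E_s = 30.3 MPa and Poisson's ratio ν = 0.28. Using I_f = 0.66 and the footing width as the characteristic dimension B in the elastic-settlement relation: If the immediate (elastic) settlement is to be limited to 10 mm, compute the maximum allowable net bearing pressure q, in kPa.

E_s = 30.3 MPa = 30300 kPa.
S_e = q·B·(1−ν²)/E_s · I_f  ⇒  q = S_e·E_s / (B·(1−ν²)·I_f).
q = 0.01 × 30300 / (5.9 × 0.9216 × 0.66) = 84.43 kPa

q ≈ 84.4 kPa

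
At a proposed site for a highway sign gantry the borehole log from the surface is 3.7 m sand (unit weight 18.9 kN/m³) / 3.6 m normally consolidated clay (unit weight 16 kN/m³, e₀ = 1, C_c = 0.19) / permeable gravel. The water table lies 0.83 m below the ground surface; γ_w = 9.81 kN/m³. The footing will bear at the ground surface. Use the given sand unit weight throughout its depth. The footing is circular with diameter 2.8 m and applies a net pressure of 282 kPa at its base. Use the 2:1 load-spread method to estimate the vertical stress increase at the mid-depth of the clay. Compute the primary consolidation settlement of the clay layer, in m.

Mid-depth of clay below the ground surface: z = 3.7 + 3.6/2 = 5.5 m.
Total vertical stress at mid-clay: σ_v = 18.9×3.7 + 16×1.8 = 98.73 kPa.
Pore pressure: u = 9.81×(5.5 − 0.83) = 45.813 kPa.
Initial effective stress: σ'_0 = σ_v − u = 98.73 − 45.813 = 52.917 kPa.
Stress increase at mid-clay by the 2:1 spreading method:
Δσ ≈ qD²/(D+z)² = 282×2.8²/(2.8+5.5)² = 32.093 kPa
Final effective stress: σ'_f = σ'_0 + Δσ = 52.917 + 32.093 = 85.01 kPa.
Normally consolidated clay, so the full stress increment lies on the virgin compression line:
S_c = C_c·H/(1+e₀)·log₁₀(σ'_f/σ'_0) = 0.19×3.6/(1+1)×log₁₀(85.01/52.917)
    = 0.342 × 0.20587 = 0.07041 m

S_c ≈ 0.0704 m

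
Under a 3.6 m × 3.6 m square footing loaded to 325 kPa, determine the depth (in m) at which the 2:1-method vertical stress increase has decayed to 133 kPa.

2:1 spreading — at depth z the loaded area has grown by z in each plan dimension:
qB²/(B+z)² = Δσ_z ⇒ z = B(√(q/Δσ_z) − 1) = 3.6×(√(325/133) − 1) = 2.028 m

z ≈ 2.03 m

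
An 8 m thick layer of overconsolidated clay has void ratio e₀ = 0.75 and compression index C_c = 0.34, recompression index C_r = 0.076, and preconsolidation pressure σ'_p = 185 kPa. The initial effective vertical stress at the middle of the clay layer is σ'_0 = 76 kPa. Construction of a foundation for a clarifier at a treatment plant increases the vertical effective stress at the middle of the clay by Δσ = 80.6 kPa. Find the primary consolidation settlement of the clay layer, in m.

S_c ≈ 0.109 m

Final effective stress: σ'_f = 76 + 80.6 = 156.6 kPa.
σ'_f = 156.6 ≤ σ'_p = 185 kPa, so the clay remains overconsolidated and only the recompression index applies:
S_c = C_r·H/(1+e₀)·log₁₀(σ'_f/σ'_0) = 0.076×8/1.75×log₁₀(156.6/76)
    = 0.34743 × 0.31398 = 0.1091 m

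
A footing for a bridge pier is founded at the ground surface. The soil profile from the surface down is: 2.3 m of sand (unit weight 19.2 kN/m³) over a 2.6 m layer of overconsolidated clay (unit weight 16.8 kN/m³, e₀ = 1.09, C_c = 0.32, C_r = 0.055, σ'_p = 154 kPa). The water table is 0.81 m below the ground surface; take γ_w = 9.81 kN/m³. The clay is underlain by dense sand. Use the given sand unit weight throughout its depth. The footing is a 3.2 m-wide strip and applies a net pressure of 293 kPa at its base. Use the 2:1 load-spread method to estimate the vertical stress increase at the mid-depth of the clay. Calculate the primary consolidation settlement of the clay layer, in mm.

S_c ≈ 64.7 mm

Mid-depth of clay below the ground surface: z = 2.3 + 2.6/2 = 3.6 m.
Total vertical stress at mid-clay: σ_v = 19.2×2.3 + 16.8×1.3 = 66 kPa.
Pore pressure: u = 9.81×(3.6 − 0.81) = 27.37 kPa.
Initial effective stress: σ'_0 = σ_v − u = 66 − 27.37 = 38.63 kPa.
Stress increase at mid-clay by the 2:1 spreading method:
Δσ = qB/(B+z) = 293×3.2/(3.2+3.6) = 137.88 kPa
Final effective stress: σ'_f = 38.63 + 137.88 = 176.51 kPa.
σ'_f = 176.51 > σ'_p = 154 kPa, so the stress path crosses the preconsolidation pressure — recompression up to σ'_p, then virgin compression beyond:
S_c = H/(1+e₀)·[C_r·log₁₀(σ'_p/σ'_0) + C_c·log₁₀(σ'_f/σ'_p)]
    = 2.6/2.09 × [0.055×log₁₀(154/38.63) + 0.32×log₁₀(176.51/154)]
    = 1.244 × [0.033033 + 0.01896] = 0.06468 m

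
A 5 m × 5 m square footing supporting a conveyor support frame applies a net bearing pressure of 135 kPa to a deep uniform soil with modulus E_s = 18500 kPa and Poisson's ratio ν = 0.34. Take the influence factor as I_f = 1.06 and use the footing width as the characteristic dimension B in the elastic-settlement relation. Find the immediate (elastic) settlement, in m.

S_e ≈ 0.0342 m

Immediate (elastic) settlement: S_e = q·B·(1−ν²)/E_s · I_f.
S_e = 135 × 5 × (1 − 0.34²) / 18500 × 1.06
    = 135 × 5 × 0.8844 / 18500 × 1.06
    = 0.0342 m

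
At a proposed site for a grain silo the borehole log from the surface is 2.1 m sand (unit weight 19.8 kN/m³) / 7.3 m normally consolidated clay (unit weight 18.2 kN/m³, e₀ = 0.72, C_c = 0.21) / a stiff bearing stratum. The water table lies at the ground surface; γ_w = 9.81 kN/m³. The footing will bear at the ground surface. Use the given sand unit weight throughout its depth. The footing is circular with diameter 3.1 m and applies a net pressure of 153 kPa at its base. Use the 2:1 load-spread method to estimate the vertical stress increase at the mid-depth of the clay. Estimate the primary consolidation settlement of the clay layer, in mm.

S_c ≈ 120 mm

Mid-depth of clay below the ground surface: z = 2.1 + 7.3/2 = 5.75 m.
Total vertical stress at mid-clay: σ_v = 19.8×2.1 + 18.2×3.65 = 108.01 kPa.
Pore pressure: u = 9.81×(5.75 − 0) = 56.408 kPa.
Initial effective stress: σ'_0 = σ_v − u = 108.01 − 56.408 = 51.602 kPa.
Stress increase at mid-clay by the 2:1 spreading method:
Δσ ≈ qD²/(D+z)² = 153×3.1²/(3.1+5.75)² = 18.773 kPa
Final effective stress: σ'_f = σ'_0 + Δσ = 51.602 + 18.773 = 70.375 kPa.
Normally consolidated clay, so the full stress increment lies on the virgin compression line:
S_c = C_c·H/(1+e₀)·log₁₀(σ'_f/σ'_0) = 0.21×7.3/(1+0.72)×log₁₀(70.375/51.602)
    = 0.89128 × 0.13475 = 0.1201 m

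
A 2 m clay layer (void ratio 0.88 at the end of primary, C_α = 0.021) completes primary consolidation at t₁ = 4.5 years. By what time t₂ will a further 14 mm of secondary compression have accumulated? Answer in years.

t₂ ≈ 19 years

S_s = C_α·H/(1+e_p)·log₁₀(t₂/t₁) ⇒ log₁₀(t₂/t₁) = S_s·(1+e_p)/(C_α·H).
log₁₀(t₂/t₁) = 0.014 × (1+0.88) / (0.021×2) = 0.6267
t₂ = t₁ × 10^0.6267 = 4.5 × 4.233 = 19.05 years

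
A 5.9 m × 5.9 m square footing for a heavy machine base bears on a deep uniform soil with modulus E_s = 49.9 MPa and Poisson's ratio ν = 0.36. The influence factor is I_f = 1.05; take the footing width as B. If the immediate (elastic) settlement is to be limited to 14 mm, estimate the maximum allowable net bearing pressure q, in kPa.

q ≈ 130 kPa

E_s = 49.9 MPa = 49900 kPa.
S_e = q·B·(1−ν²)/E_s · I_f  ⇒  q = S_e·E_s / (B·(1−ν²)·I_f).
q = 0.014 × 49900 / (5.9 × 0.8704 × 1.05) = 129.6 kPa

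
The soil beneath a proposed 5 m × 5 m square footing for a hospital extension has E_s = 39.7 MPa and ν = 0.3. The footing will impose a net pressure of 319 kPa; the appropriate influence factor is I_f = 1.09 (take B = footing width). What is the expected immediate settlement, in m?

S_e ≈ 0.0399 m

Immediate (elastic) settlement: S_e = q·B·(1−ν²)/E_s · I_f.
E_s = 39.7 MPa = 39700 kPa.
S_e = 319 × 5 × (1 − 0.3²) / 39700 × 1.09
    = 319 × 5 × 0.91 / 39700 × 1.09
    = 0.03985 m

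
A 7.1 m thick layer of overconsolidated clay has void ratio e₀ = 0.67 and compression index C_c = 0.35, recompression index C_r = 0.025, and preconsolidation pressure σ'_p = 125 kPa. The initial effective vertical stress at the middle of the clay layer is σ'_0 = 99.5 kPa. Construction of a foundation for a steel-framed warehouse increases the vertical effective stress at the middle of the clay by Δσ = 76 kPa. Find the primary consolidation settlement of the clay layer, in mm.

S_c ≈ 230 mm

Final effective stress: σ'_f = 99.5 + 76 = 175.5 kPa.
σ'_f = 175.5 > σ'_p = 125 kPa, so the stress path crosses the preconsolidation pressure — recompression up to σ'_p, then virgin compression beyond:
S_c = H/(1+e₀)·[C_r·log₁₀(σ'_p/σ'_0) + C_c·log₁₀(σ'_f/σ'_p)]
    = 7.1/1.67 × [0.025×log₁₀(125/99.5) + 0.35×log₁₀(175.5/125)]
    = 4.2515 × [0.0024772 + 0.051578] = 0.2298 m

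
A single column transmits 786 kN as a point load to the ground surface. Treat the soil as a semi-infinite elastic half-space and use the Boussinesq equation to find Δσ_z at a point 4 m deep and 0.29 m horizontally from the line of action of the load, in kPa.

Boussinesq vertical stress below a point load on an elastic half-space:
Δσ_z = 3P/(2πz²) · [1 + (r/z)²]^(−5/2)
r/z = 0.29/4 = 0.0725; [1+(r/z)²]^(−5/2) = 0.98698.
Δσ_z = 3×786/(2π×4²) × 0.98698 = 23.455 × 0.98698 = 23.15 kPa

Δσ_z ≈ 23.1 kPa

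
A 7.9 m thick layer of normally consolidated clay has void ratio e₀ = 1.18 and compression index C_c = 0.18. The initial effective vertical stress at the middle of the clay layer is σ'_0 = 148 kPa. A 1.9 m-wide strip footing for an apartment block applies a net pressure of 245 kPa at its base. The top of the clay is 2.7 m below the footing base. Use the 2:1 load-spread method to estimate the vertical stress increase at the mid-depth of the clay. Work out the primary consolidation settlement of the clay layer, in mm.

Mid-depth of clay below the footing base: z = 2.7 + 7.9/2 = 6.65 m.
Stress increase at mid-clay by the 2:1 spreading method:
Δσ = qB/(B+z) = 245×1.9/(1.9+6.65) = 54.444 kPa
Final effective stress: σ'_f = σ'_0 + Δσ = 148 + 54.444 = 202.44 kPa.
Normally consolidated clay, so the full stress increment lies on the virgin compression line:
S_c = C_c·H/(1+e₀)·log₁₀(σ'_f/σ'_0) = 0.18×7.9/(1+1.18)×log₁₀(202.44/148)
    = 0.65229 × 0.13603 = 0.08873 m

S_c ≈ 88.7 mm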